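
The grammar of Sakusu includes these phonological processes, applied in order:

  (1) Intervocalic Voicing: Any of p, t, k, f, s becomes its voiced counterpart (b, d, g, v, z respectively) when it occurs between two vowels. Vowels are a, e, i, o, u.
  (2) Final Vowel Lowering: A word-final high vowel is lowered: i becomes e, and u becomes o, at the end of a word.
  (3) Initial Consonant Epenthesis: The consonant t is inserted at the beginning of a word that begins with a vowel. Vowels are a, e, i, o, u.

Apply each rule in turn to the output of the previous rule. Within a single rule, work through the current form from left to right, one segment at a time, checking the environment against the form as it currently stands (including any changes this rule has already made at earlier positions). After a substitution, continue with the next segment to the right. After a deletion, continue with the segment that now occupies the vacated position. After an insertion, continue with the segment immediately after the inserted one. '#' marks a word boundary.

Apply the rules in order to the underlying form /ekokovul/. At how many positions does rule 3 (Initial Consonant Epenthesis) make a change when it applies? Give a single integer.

(1) Intervocalic Voicing: [ekokovul] → [egogovul]
(2) Final Vowel Lowering: no change — [egogovul]
(3) Initial Consonant Epenthesis: [egogovul] → [tegogovul]
Rule 3 changed 1 position(s).

1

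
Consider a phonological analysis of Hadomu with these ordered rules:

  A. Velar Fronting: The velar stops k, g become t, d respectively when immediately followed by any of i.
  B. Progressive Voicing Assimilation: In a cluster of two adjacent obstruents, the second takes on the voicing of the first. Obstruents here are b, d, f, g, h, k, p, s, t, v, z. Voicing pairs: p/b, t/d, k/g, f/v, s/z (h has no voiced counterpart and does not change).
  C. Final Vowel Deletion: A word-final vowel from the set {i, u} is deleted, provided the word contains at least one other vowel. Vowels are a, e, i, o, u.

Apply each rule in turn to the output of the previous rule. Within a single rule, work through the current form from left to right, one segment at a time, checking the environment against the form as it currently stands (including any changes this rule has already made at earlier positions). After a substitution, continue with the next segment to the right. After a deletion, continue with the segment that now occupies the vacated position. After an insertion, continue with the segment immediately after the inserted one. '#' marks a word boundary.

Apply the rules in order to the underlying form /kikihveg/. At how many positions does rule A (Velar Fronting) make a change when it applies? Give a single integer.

2

A Velar Fronting: [kikihveg] → [titihveg]
B Progressive Voicing Assimilation: [titihveg] → [titihfeg]
C Final Vowel Deletion: no change — [titihfeg]
Rule A changed 2 position(s).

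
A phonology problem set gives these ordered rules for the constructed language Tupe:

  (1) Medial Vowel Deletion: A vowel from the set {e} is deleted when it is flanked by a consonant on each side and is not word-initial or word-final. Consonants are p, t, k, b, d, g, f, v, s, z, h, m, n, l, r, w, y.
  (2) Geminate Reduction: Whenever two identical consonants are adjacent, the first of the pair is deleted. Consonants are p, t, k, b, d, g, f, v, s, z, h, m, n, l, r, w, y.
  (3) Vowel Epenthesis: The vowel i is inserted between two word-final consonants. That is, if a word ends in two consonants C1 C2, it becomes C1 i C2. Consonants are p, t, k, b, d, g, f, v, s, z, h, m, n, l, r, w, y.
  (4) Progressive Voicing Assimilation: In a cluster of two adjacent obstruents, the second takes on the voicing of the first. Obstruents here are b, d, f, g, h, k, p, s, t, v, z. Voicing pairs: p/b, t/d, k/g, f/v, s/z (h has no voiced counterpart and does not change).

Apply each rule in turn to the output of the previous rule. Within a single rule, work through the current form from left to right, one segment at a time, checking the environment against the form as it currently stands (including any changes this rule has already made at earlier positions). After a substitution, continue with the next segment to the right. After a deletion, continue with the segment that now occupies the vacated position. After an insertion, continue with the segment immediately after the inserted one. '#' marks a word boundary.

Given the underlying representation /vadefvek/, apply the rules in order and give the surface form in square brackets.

(1) Medial Vowel Deletion: [vadefvek] → [vadfvk]
(2) Geminate Reduction: no change — [vadfvk]
(3) Vowel Epenthesis: [vadfvk] → [vadfvik]
(4) Progressive Voicing Assimilation: [vadfvik] → [vadvvik]

[vadvvik]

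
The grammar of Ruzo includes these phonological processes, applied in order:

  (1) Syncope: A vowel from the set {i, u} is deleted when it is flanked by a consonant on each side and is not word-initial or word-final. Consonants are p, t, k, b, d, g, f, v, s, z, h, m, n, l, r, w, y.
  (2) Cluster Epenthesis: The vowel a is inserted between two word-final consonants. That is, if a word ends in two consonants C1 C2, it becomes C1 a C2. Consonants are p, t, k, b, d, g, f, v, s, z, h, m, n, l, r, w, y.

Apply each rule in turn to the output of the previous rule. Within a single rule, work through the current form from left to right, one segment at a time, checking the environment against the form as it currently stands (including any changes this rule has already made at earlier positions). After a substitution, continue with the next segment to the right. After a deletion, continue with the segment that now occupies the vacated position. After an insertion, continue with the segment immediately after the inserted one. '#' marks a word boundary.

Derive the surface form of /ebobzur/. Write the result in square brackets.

(1) Syncope: [ebobzur] → [ebobzr]
(2) Cluster Epenthesis: [ebobzr] → [ebobzar]

[ebobzar]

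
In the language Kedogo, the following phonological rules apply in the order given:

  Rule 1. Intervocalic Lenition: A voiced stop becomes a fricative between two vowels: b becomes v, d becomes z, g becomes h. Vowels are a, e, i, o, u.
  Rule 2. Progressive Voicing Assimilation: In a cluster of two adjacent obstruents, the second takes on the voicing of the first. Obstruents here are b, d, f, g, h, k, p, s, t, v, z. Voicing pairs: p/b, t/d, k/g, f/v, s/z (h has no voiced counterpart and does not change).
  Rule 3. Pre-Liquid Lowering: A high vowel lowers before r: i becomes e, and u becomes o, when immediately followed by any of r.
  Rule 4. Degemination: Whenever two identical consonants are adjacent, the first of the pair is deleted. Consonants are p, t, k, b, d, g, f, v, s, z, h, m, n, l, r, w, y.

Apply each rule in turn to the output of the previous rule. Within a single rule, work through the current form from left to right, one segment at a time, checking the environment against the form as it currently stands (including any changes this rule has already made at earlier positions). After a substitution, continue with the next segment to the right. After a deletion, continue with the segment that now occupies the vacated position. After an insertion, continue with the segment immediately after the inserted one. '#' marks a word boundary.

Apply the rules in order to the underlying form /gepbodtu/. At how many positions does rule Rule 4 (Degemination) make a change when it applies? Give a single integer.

2

Rule 1 Intervocalic Lenition: no change — [gepbodtu]
Rule 2 Progressive Voicing Assimilation: [gepbodtu] → [geppoddu]
Rule 3 Pre-Liquid Lowering: no change — [geppoddu]
Rule 4 Degemination: [geppoddu] → [gepodu]
Rule Rule 4 changed 2 position(s).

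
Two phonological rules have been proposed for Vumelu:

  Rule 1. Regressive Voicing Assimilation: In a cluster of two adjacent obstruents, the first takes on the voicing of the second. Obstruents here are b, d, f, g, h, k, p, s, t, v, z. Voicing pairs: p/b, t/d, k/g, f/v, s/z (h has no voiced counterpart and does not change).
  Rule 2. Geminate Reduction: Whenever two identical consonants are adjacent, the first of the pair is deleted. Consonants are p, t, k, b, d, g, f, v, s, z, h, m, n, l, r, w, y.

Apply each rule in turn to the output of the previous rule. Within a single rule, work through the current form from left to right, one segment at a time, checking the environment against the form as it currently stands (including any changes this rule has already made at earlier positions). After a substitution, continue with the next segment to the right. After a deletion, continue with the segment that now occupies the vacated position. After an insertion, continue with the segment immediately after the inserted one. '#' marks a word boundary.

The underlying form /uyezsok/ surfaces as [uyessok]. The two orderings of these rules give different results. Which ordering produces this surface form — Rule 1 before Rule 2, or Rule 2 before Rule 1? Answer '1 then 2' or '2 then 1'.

2 then 1

Order 1 then 2:
  1 Regressive Voicing Assimilation: [uyezsok] → [uyessok]
  2 Geminate Reduction: [uyessok] → [uyesok]
  result: [uyesok]
Order 2 then 1:
  2 Geminate Reduction: no change — [uyezsok]
  1 Regressive Voicing Assimilation: [uyezsok] → [uyessok]
  result: [uyessok]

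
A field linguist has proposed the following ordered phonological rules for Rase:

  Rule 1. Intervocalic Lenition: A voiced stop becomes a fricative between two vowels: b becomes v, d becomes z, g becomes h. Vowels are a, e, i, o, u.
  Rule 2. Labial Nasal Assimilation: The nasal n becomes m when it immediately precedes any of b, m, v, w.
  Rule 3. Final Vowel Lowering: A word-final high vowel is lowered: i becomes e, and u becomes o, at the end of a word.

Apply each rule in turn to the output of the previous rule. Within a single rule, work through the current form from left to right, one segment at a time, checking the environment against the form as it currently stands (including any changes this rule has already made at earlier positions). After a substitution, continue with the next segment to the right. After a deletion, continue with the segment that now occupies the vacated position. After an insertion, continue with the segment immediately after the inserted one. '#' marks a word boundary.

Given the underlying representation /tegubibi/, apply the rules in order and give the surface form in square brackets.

[tehuvive]

Rule 1 Intervocalic Lenition: [tegubibi] → [tehuvivi]
Rule 2 Labial Nasal Assimilation: no change — [tehuvivi]
Rule 3 Final Vowel Lowering: [tehuvivi] → [tehuvive]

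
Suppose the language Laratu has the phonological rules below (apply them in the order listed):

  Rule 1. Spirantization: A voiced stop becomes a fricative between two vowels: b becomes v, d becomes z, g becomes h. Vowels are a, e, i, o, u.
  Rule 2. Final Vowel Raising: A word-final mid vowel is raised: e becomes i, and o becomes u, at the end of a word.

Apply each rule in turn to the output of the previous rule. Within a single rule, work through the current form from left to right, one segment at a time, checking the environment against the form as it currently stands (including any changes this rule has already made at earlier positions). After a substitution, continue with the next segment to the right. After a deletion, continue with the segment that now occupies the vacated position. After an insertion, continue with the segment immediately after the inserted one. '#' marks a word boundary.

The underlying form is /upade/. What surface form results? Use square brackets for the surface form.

Rule 1 Spirantization: [upade] → [upaze]
Rule 2 Final Vowel Raising: [upaze] → [upazi]

[upazi]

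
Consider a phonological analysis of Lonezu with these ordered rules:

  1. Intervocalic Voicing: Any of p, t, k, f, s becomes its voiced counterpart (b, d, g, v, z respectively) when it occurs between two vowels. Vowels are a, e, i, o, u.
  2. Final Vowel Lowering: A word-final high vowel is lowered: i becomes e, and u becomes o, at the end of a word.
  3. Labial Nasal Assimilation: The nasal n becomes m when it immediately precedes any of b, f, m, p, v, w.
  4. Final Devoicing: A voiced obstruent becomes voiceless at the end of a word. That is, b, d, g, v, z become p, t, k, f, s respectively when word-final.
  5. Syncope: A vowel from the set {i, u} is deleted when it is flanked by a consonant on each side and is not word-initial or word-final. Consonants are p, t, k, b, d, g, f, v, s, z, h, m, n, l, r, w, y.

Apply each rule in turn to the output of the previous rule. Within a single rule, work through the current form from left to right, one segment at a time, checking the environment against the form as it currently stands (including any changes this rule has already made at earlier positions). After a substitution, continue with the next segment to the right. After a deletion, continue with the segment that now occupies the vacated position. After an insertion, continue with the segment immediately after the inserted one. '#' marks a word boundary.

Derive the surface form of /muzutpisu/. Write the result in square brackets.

1 Intervocalic Voicing: [muzutpisu] → [muzutpizu]
2 Final Vowel Lowering: [muzutpizu] → [muzutpizo]
3 Labial Nasal Assimilation: no change — [muzutpizo]
4 Final Devoicing: no change — [muzutpizo]
5 Syncope: [muzutpizo] → [mztpzo]

[mztpzo]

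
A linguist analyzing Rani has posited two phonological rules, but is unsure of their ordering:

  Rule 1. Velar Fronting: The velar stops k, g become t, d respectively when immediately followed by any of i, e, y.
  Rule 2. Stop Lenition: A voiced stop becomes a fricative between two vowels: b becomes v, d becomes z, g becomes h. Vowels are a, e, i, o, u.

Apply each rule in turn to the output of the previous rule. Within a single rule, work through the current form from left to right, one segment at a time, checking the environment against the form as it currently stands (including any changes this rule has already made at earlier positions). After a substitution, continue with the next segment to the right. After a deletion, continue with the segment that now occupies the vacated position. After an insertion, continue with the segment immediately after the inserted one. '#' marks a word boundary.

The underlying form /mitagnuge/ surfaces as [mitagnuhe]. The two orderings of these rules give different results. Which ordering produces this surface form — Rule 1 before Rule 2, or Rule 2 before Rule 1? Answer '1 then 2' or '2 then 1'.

Order 1 then 2:
  1 Velar Fronting: [mitagnuge] → [mitagnude]
  2 Stop Lenition: [mitagnude] → [mitagnuze]
  result: [mitagnuze]
Order 2 then 1:
  2 Stop Lenition: [mitagnuge] → [mitagnuhe]
  1 Velar Fronting: no change — [mitagnuhe]
  result: [mitagnuhe]

2 then 1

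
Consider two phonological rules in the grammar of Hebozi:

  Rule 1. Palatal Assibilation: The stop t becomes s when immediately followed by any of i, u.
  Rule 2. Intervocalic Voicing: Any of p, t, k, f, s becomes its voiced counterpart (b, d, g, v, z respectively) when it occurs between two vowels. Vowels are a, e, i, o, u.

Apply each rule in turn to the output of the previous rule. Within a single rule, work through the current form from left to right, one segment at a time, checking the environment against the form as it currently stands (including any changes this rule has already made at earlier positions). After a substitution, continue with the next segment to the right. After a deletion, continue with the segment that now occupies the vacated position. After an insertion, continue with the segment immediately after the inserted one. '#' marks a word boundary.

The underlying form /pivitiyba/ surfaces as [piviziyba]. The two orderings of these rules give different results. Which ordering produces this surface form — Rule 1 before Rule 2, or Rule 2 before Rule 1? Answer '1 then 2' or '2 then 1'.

1 then 2

Order 1 then 2:
  1 Palatal Assibilation: [pivitiyba] → [pivisiyba]
  2 Intervocalic Voicing: [pivisiyba] → [piviziyba]
  result: [piviziyba]
Order 2 then 1:
  2 Intervocalic Voicing: [pivitiyba] → [pividiyba]
  1 Palatal Assibilation: no change — [pividiyba]
  result: [pividiyba]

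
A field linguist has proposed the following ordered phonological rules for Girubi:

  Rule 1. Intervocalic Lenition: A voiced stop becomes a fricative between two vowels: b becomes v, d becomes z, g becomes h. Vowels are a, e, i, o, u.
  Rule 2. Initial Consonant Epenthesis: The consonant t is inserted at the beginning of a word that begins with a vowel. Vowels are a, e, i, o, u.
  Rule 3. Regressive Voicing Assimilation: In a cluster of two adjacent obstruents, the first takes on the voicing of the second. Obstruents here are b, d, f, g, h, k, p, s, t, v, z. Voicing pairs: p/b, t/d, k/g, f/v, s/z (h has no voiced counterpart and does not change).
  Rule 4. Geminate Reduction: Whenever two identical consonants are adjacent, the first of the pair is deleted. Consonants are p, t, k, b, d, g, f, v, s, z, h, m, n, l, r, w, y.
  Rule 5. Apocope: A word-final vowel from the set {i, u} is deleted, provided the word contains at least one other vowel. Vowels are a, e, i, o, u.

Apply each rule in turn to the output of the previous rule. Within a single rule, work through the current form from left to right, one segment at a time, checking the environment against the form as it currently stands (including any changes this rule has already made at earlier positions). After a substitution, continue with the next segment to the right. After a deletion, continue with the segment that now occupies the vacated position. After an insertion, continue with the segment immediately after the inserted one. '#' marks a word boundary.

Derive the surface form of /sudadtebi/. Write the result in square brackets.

[suzatev]

Rule 1 Intervocalic Lenition: [sudadtebi] → [suzadtevi]
Rule 2 Initial Consonant Epenthesis: no change — [suzadtevi]
Rule 3 Regressive Voicing Assimilation: [suzadtevi] → [suzattevi]
Rule 4 Geminate Reduction: [suzattevi] → [suzatevi]
Rule 5 Apocope: [suzatevi] → [suzatev]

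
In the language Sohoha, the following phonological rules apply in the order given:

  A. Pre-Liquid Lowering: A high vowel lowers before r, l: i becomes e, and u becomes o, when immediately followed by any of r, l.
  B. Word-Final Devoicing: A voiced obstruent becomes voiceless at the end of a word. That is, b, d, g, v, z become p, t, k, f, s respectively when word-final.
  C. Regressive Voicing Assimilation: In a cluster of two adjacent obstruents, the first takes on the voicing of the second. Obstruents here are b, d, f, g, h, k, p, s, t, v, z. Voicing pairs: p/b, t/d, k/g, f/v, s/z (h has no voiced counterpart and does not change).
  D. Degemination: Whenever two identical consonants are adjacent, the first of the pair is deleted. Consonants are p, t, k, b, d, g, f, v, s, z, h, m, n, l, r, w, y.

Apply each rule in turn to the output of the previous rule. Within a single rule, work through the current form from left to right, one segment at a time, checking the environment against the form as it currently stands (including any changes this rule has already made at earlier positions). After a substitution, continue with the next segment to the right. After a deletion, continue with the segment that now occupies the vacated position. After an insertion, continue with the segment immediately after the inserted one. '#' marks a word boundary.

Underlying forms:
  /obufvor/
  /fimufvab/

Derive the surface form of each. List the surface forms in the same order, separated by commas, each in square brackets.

/obufvor/:
  A Pre-Liquid Lowering: no change — [obufvor]
  B Word-Final Devoicing: no change — [obufvor]
  C Regressive Voicing Assimilation: [obufvor] → [obuvvor]
  D Degemination: [obuvvor] → [obuvor]
/fimufvab/:
  A Pre-Liquid Lowering: no change — [fimufvab]
  B Word-Final Devoicing: [fimufvab] → [fimufvap]
  C Regressive Voicing Assimilation: [fimufvap] → [fimuvvap]
  D Degemination: [fimuvvap] → [fimuvap]

[obuvor], [fimuvap]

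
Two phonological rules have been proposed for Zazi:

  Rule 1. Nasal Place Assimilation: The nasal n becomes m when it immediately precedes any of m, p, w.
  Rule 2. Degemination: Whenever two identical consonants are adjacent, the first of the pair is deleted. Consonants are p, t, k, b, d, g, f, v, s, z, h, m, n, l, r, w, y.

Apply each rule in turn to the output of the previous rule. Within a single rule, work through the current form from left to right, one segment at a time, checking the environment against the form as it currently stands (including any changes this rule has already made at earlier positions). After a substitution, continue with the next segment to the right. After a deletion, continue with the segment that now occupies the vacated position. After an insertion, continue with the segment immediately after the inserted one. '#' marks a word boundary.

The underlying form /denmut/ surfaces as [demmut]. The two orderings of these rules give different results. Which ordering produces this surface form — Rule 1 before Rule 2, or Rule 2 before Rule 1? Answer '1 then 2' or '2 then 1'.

Order 1 then 2:
  1 Nasal Place Assimilation: [denmut] → [demmut]
  2 Degemination: [demmut] → [demut]
  result: [demut]
Order 2 then 1:
  2 Degemination: no change — [denmut]
  1 Nasal Place Assimilation: [denmut] → [demmut]
  result: [demmut]

2 then 1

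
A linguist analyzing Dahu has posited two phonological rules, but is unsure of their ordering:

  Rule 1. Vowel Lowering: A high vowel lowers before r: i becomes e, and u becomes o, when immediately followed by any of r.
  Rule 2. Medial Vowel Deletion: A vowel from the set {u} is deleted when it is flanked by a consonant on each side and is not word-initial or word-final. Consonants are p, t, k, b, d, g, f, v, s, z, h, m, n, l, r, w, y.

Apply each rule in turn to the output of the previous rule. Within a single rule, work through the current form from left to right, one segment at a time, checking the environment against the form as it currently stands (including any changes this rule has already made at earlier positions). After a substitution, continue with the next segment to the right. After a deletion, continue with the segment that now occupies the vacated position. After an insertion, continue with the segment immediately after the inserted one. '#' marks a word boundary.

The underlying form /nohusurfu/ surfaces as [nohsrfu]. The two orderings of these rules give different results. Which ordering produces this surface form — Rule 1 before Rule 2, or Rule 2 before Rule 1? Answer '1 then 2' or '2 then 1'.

Order 1 then 2:
  1 Vowel Lowering: [nohusurfu] → [nohusorfu]
  2 Medial Vowel Deletion: [nohusorfu] → [nohsorfu]
  result: [nohsorfu]
Order 2 then 1:
  2 Medial Vowel Deletion: [nohusurfu] → [nohsrfu]
  1 Vowel Lowering: no change — [nohsrfu]
  result: [nohsrfu]

2 then 1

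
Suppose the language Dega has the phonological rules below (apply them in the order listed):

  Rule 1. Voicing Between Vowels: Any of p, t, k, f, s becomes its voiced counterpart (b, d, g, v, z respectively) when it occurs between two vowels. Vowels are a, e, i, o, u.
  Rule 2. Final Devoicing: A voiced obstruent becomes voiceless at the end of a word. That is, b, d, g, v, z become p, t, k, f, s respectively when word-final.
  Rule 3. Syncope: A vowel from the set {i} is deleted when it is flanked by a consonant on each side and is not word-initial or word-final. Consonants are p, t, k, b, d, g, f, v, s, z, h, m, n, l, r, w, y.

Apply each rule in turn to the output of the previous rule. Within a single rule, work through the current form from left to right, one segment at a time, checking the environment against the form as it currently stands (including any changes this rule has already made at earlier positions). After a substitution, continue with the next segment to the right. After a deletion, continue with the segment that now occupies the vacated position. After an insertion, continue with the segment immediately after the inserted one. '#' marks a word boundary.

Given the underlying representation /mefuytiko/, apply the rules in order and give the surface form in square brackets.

Rule 1 Voicing Between Vowels: [mefuytiko] → [mevuytigo]
Rule 2 Final Devoicing: no change — [mevuytigo]
Rule 3 Syncope: [mevuytigo] → [mevuytgo]

[mevuytgo]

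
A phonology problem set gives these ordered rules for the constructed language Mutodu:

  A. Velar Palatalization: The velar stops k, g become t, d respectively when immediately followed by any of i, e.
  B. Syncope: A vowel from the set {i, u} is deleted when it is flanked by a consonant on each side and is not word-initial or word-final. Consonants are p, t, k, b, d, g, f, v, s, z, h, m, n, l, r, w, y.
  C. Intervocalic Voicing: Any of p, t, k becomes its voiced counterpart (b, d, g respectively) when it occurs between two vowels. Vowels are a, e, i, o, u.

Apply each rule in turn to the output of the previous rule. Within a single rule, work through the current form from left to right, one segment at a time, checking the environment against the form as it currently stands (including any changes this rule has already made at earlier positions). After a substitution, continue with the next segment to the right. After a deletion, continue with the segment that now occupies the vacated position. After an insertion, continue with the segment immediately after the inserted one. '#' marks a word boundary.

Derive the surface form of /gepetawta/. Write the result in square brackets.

A Velar Palatalization: [gepetawta] → [depetawta]
B Syncope: no change — [depetawta]
C Intervocalic Voicing: [depetawta] → [debedawta]

[debedawta]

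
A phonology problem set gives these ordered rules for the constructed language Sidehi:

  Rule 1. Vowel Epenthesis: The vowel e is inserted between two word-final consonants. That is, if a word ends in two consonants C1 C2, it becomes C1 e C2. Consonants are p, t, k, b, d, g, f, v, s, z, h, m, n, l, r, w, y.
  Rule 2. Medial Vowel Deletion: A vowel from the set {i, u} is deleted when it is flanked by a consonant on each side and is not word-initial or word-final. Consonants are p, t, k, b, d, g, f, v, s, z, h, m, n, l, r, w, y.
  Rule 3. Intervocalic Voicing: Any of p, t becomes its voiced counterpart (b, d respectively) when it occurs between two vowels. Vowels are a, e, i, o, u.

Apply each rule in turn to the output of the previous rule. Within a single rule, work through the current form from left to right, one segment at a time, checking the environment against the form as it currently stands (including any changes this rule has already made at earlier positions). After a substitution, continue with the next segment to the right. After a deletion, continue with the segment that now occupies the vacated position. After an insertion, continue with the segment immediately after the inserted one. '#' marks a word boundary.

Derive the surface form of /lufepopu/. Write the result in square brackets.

Rule 1 Vowel Epenthesis: no change — [lufepopu]
Rule 2 Medial Vowel Deletion: [lufepopu] → [lfepopu]
Rule 3 Intervocalic Voicing: [lfepopu] → [lfebobu]

[lfebobu]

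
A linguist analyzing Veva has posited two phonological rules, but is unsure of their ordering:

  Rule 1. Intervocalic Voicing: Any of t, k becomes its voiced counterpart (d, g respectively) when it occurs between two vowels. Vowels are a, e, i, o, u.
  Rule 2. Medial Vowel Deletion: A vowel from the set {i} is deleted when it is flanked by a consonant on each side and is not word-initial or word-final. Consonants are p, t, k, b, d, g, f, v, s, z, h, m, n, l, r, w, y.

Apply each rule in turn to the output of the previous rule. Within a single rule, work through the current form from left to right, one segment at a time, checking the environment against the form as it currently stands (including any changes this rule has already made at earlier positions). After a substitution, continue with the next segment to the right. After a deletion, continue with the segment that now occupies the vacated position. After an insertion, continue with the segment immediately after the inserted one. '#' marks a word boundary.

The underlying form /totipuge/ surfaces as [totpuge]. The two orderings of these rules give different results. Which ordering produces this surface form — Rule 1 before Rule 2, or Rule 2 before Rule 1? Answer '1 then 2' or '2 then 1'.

Order 1 then 2:
  1 Intervocalic Voicing: [totipuge] → [todipuge]
  2 Medial Vowel Deletion: [todipuge] → [todpuge]
  result: [todpuge]
Order 2 then 1:
  2 Medial Vowel Deletion: [totipuge] → [totpuge]
  1 Intervocalic Voicing: no change — [totpuge]
  result: [totpuge]

2 then 1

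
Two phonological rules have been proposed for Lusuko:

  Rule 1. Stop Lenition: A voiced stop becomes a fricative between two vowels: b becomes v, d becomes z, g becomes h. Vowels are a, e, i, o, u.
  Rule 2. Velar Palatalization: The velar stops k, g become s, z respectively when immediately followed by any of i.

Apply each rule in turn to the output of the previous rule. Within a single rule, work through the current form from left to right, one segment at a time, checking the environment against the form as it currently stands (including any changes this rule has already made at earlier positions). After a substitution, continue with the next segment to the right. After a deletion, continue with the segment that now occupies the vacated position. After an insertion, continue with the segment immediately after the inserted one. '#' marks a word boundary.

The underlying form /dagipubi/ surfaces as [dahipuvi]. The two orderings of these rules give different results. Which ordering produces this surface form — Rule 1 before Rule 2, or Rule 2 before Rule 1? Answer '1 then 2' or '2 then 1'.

Order 1 then 2:
  1 Stop Lenition: [dagipubi] → [dahipuvi]
  2 Velar Palatalization: no change — [dahipuvi]
  result: [dahipuvi]
Order 2 then 1:
  2 Velar Palatalization: [dagipubi] → [dazipubi]
  1 Stop Lenition: [dazipubi] → [dazipuvi]
  result: [dazipuvi]

1 then 2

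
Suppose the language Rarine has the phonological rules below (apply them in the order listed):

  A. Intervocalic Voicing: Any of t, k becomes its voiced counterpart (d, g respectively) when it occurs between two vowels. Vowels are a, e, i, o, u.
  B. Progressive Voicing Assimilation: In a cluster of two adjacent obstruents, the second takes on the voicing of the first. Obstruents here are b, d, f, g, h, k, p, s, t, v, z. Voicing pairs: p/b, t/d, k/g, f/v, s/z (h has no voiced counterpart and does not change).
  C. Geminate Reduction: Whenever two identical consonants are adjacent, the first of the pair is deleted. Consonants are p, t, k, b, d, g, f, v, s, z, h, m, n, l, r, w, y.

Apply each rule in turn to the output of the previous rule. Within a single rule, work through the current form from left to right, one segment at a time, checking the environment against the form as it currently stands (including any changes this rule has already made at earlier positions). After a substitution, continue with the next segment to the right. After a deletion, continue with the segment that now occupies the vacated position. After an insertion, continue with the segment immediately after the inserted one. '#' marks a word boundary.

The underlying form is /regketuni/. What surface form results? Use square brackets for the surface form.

[regeduni]

A Intervocalic Voicing: [regketuni] → [regkeduni]
B Progressive Voicing Assimilation: [regkeduni] → [reggeduni]
C Geminate Reduction: [reggeduni] → [regeduni]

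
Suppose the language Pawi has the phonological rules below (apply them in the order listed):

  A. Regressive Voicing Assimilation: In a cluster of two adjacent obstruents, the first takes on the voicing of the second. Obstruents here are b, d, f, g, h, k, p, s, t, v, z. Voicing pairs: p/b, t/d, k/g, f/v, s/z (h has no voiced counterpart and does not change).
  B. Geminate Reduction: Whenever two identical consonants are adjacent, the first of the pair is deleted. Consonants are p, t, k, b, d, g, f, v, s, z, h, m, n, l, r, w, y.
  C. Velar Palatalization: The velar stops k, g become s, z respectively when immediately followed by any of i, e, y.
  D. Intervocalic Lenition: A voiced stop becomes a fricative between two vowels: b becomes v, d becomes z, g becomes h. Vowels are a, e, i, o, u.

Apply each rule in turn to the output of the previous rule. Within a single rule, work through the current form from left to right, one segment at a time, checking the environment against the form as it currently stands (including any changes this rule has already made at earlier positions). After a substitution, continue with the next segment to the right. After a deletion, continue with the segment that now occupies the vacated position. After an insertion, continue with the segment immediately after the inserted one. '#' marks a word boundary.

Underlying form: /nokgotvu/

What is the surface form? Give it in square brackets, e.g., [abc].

[nohodvu]

A Regressive Voicing Assimilation: [nokgotvu] → [noggodvu]
B Geminate Reduction: [noggodvu] → [nogodvu]
C Velar Palatalization: no change — [nogodvu]
D Intervocalic Lenition: [nogodvu] → [nohodvu]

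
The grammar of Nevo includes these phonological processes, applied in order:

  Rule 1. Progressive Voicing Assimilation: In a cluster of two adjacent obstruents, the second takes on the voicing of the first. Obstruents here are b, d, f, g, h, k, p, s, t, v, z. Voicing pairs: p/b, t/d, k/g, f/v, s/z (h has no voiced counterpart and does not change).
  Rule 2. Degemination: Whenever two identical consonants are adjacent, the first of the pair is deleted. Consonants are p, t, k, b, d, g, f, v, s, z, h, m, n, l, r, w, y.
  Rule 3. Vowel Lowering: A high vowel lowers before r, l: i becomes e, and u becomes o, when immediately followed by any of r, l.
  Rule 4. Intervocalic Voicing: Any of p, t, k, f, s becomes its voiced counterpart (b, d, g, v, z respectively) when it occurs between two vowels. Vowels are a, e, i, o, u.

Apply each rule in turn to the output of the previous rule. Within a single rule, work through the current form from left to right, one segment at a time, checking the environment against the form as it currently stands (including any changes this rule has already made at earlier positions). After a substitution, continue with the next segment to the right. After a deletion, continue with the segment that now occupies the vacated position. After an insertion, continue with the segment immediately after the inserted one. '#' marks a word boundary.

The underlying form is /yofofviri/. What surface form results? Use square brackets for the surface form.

[yovoveri]

Rule 1 Progressive Voicing Assimilation: [yofofviri] → [yofoffiri]
Rule 2 Degemination: [yofoffiri] → [yofofiri]
Rule 3 Vowel Lowering: [yofofiri] → [yofoferi]
Rule 4 Intervocalic Voicing: [yofoferi] → [yovoveri]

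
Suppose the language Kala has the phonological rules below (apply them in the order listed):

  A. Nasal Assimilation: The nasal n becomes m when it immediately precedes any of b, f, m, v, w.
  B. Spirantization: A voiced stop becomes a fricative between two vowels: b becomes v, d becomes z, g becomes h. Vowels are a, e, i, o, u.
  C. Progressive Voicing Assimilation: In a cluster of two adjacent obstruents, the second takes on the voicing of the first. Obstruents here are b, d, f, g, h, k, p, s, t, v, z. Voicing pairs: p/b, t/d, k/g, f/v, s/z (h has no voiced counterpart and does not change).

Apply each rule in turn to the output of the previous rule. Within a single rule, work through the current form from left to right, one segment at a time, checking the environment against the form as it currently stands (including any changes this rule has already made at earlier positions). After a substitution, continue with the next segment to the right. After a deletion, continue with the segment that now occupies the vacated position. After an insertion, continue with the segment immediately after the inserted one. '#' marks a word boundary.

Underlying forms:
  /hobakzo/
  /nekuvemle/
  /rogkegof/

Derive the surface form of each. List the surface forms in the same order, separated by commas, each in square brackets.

[hovakso], [nekuvemle], [roggehof]

/hobakzo/:
  A Nasal Assimilation: no change — [hobakzo]
  B Spirantization: [hobakzo] → [hovakzo]
  C Progressive Voicing Assimilation: [hovakzo] → [hovakso]
/nekuvemle/:
  A Nasal Assimilation: no change — [nekuvemle]
  B Spirantization: no change — [nekuvemle]
  C Progressive Voicing Assimilation: no change — [nekuvemle]
/rogkegof/:
  A Nasal Assimilation: no change — [rogkegof]
  B Spirantization: [rogkegof] → [rogkehof]
  C Progressive Voicing Assimilation: [rogkehof] → [roggehof]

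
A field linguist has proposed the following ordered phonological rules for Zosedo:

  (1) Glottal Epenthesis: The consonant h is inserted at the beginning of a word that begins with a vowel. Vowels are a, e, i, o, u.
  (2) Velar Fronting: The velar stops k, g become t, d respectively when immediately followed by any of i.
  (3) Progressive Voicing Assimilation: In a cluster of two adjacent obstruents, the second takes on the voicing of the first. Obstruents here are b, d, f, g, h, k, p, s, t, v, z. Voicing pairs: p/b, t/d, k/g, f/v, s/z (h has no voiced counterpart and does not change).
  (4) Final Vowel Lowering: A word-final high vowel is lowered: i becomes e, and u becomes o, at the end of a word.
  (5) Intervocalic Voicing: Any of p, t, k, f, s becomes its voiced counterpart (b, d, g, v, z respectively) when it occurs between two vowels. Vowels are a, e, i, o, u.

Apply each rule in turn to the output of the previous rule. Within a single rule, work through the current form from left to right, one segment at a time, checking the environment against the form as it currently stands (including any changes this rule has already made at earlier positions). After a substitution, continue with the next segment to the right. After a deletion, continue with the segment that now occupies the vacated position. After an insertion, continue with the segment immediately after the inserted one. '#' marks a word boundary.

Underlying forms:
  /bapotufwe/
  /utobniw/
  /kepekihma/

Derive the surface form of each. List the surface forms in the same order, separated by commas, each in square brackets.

/bapotufwe/:
  (1) Glottal Epenthesis: no change — [bapotufwe]
  (2) Velar Fronting: no change — [bapotufwe]
  (3) Progressive Voicing Assimilation: no change — [bapotufwe]
  (4) Final Vowel Lowering: no change — [bapotufwe]
  (5) Intervocalic Voicing: [bapotufwe] → [babodufwe]
/utobniw/:
  (1) Glottal Epenthesis: [utobniw] → [hutobniw]
  (2) Velar Fronting: no change — [hutobniw]
  (3) Progressive Voicing Assimilation: no change — [hutobniw]
  (4) Final Vowel Lowering: no change — [hutobniw]
  (5) Intervocalic Voicing: [hutobniw] → [hudobniw]
/kepekihma/:
  (1) Glottal Epenthesis: no change — [kepekihma]
  (2) Velar Fronting: [kepekihma] → [kepetihma]
  (3) Progressive Voicing Assimilation: no change — [kepetihma]
  (4) Final Vowel Lowering: no change — [kepetihma]
  (5) Intervocalic Voicing: [kepetihma] → [kebedihma]

[babodufwe], [hudobniw], [kebedihma]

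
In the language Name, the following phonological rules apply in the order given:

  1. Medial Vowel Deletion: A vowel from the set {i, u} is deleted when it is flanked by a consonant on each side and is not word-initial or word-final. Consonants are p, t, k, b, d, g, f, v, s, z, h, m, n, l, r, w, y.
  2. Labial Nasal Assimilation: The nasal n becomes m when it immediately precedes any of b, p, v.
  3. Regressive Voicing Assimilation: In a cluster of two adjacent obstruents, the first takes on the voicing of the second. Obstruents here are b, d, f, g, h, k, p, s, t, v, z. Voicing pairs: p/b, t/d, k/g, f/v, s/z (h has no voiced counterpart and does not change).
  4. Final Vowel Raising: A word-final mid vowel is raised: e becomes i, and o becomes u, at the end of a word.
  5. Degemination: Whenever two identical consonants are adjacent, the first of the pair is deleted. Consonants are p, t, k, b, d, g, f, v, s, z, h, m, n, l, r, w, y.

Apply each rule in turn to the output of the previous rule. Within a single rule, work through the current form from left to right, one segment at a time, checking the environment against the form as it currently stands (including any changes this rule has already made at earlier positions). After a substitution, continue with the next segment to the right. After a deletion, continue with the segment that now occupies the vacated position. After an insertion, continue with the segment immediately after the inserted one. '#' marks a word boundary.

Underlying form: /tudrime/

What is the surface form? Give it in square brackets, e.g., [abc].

1 Medial Vowel Deletion: [tudrime] → [tdrme]
2 Labial Nasal Assimilation: no change — [tdrme]
3 Regressive Voicing Assimilation: [tdrme] → [ddrme]
4 Final Vowel Raising: [ddrme] → [ddrmi]
5 Degemination: [ddrmi] → [drmi]

[drmi]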